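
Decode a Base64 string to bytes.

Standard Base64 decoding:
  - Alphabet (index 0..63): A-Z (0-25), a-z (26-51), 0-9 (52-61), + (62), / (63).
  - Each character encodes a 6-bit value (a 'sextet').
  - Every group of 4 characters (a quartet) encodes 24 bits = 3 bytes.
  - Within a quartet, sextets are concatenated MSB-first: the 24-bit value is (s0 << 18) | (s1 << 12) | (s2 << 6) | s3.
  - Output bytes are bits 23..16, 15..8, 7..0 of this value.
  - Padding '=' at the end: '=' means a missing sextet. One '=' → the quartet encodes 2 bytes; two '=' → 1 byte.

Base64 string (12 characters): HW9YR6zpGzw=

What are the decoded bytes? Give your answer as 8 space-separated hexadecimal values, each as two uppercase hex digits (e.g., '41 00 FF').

Answer: 1D 6F 58 47 AC E9 1B 3C

Derivation:
After char 0 ('H'=7): chars_in_quartet=1 acc=0x7 bytes_emitted=0
After char 1 ('W'=22): chars_in_quartet=2 acc=0x1D6 bytes_emitted=0
After char 2 ('9'=61): chars_in_quartet=3 acc=0x75BD bytes_emitted=0
After char 3 ('Y'=24): chars_in_quartet=4 acc=0x1D6F58 -> emit 1D 6F 58, reset; bytes_emitted=3
After char 4 ('R'=17): chars_in_quartet=1 acc=0x11 bytes_emitted=3
After char 5 ('6'=58): chars_in_quartet=2 acc=0x47A bytes_emitted=3
After char 6 ('z'=51): chars_in_quartet=3 acc=0x11EB3 bytes_emitted=3
After char 7 ('p'=41): chars_in_quartet=4 acc=0x47ACE9 -> emit 47 AC E9, reset; bytes_emitted=6
After char 8 ('G'=6): chars_in_quartet=1 acc=0x6 bytes_emitted=6
After char 9 ('z'=51): chars_in_quartet=2 acc=0x1B3 bytes_emitted=6
After char 10 ('w'=48): chars_in_quartet=3 acc=0x6CF0 bytes_emitted=6
Padding '=': partial quartet acc=0x6CF0 -> emit 1B 3C; bytes_emitted=8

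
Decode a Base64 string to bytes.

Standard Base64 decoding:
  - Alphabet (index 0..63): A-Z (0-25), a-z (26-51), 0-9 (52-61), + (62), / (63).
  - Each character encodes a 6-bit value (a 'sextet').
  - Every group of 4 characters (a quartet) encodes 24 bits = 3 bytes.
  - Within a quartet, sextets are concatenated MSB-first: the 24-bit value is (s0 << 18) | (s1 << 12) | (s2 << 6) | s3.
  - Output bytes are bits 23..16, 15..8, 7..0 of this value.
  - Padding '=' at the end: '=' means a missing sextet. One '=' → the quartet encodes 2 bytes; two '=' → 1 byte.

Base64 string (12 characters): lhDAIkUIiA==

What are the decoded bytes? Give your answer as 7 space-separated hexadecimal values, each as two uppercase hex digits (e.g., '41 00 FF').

Answer: 96 10 C0 22 45 08 88

Derivation:
After char 0 ('l'=37): chars_in_quartet=1 acc=0x25 bytes_emitted=0
After char 1 ('h'=33): chars_in_quartet=2 acc=0x961 bytes_emitted=0
After char 2 ('D'=3): chars_in_quartet=3 acc=0x25843 bytes_emitted=0
After char 3 ('A'=0): chars_in_quartet=4 acc=0x9610C0 -> emit 96 10 C0, reset; bytes_emitted=3
After char 4 ('I'=8): chars_in_quartet=1 acc=0x8 bytes_emitted=3
After char 5 ('k'=36): chars_in_quartet=2 acc=0x224 bytes_emitted=3
After char 6 ('U'=20): chars_in_quartet=3 acc=0x8914 bytes_emitted=3
After char 7 ('I'=8): chars_in_quartet=4 acc=0x224508 -> emit 22 45 08, reset; bytes_emitted=6
After char 8 ('i'=34): chars_in_quartet=1 acc=0x22 bytes_emitted=6
After char 9 ('A'=0): chars_in_quartet=2 acc=0x880 bytes_emitted=6
Padding '==': partial quartet acc=0x880 -> emit 88; bytes_emitted=7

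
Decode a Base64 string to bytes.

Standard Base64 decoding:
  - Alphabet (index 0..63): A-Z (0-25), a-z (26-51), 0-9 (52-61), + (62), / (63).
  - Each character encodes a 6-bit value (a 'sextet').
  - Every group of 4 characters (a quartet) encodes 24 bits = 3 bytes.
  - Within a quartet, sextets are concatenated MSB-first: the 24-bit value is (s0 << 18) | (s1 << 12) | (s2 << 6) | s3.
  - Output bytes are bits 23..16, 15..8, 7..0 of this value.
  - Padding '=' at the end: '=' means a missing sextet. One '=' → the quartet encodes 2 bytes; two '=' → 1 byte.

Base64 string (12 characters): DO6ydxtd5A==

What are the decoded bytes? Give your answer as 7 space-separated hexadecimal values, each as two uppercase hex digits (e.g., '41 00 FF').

Answer: 0C EE B2 77 1B 5D E4

Derivation:
After char 0 ('D'=3): chars_in_quartet=1 acc=0x3 bytes_emitted=0
After char 1 ('O'=14): chars_in_quartet=2 acc=0xCE bytes_emitted=0
After char 2 ('6'=58): chars_in_quartet=3 acc=0x33BA bytes_emitted=0
After char 3 ('y'=50): chars_in_quartet=4 acc=0xCEEB2 -> emit 0C EE B2, reset; bytes_emitted=3
After char 4 ('d'=29): chars_in_quartet=1 acc=0x1D bytes_emitted=3
After char 5 ('x'=49): chars_in_quartet=2 acc=0x771 bytes_emitted=3
After char 6 ('t'=45): chars_in_quartet=3 acc=0x1DC6D bytes_emitted=3
After char 7 ('d'=29): chars_in_quartet=4 acc=0x771B5D -> emit 77 1B 5D, reset; bytes_emitted=6
After char 8 ('5'=57): chars_in_quartet=1 acc=0x39 bytes_emitted=6
After char 9 ('A'=0): chars_in_quartet=2 acc=0xE40 bytes_emitted=6
Padding '==': partial quartet acc=0xE40 -> emit E4; bytes_emitted=7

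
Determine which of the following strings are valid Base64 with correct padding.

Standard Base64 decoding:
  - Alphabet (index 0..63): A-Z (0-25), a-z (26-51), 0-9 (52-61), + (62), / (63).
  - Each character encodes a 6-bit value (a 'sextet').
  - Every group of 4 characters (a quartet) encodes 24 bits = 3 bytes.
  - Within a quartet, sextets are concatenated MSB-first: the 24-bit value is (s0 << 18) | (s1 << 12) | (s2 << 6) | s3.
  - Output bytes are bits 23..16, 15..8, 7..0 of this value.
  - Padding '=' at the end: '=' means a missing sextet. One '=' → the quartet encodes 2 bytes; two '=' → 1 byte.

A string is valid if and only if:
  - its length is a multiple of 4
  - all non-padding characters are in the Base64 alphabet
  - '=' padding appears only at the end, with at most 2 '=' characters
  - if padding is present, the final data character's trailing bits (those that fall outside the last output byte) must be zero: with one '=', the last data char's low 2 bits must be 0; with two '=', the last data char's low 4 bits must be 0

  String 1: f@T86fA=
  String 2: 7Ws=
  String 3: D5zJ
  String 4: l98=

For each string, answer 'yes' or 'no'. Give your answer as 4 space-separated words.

String 1: 'f@T86fA=' → invalid (bad char(s): ['@'])
String 2: '7Ws=' → valid
String 3: 'D5zJ' → valid
String 4: 'l98=' → valid

Answer: no yes yes yes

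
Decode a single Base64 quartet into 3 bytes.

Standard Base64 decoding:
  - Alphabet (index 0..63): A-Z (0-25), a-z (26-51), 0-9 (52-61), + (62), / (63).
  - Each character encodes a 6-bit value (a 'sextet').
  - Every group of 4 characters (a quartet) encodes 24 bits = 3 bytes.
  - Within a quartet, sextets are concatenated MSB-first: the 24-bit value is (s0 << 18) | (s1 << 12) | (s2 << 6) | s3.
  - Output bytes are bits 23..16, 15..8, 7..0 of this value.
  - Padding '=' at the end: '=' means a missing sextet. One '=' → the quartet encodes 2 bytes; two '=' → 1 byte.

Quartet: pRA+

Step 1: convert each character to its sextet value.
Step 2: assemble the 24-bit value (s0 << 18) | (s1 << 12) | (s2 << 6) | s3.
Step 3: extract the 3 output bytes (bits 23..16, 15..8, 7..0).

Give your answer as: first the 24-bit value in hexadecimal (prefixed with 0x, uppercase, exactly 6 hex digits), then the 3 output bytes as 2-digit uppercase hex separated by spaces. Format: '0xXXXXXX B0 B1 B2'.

Sextets: p=41, R=17, A=0, +=62
24-bit: (41<<18) | (17<<12) | (0<<6) | 62
      = 0xA40000 | 0x011000 | 0x000000 | 0x00003E
      = 0xA5103E
Bytes: (v>>16)&0xFF=A5, (v>>8)&0xFF=10, v&0xFF=3E

Answer: 0xA5103E A5 10 3E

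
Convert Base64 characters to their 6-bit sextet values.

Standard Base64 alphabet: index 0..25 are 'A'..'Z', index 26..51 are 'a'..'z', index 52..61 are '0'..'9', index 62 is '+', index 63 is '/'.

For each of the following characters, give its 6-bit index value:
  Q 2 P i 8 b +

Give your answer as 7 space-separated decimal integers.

'Q': A..Z range, ord('Q') − ord('A') = 16
'2': 0..9 range, 52 + ord('2') − ord('0') = 54
'P': A..Z range, ord('P') − ord('A') = 15
'i': a..z range, 26 + ord('i') − ord('a') = 34
'8': 0..9 range, 52 + ord('8') − ord('0') = 60
'b': a..z range, 26 + ord('b') − ord('a') = 27
'+': index 62

Answer: 16 54 15 34 60 27 62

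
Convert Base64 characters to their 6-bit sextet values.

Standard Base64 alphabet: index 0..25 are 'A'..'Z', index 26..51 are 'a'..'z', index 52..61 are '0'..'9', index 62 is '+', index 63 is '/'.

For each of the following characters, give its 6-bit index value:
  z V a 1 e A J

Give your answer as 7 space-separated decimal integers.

Answer: 51 21 26 53 30 0 9

Derivation:
'z': a..z range, 26 + ord('z') − ord('a') = 51
'V': A..Z range, ord('V') − ord('A') = 21
'a': a..z range, 26 + ord('a') − ord('a') = 26
'1': 0..9 range, 52 + ord('1') − ord('0') = 53
'e': a..z range, 26 + ord('e') − ord('a') = 30
'A': A..Z range, ord('A') − ord('A') = 0
'J': A..Z range, ord('J') − ord('A') = 9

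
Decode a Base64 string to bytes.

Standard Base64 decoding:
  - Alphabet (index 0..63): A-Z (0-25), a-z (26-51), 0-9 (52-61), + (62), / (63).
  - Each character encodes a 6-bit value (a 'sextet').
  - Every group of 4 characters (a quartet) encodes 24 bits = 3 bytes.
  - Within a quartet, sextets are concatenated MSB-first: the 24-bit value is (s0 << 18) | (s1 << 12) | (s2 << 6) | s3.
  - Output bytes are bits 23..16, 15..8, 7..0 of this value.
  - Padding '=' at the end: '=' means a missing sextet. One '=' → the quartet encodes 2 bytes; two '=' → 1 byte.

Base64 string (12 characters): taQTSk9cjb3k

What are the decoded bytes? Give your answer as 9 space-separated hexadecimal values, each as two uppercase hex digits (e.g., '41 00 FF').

After char 0 ('t'=45): chars_in_quartet=1 acc=0x2D bytes_emitted=0
After char 1 ('a'=26): chars_in_quartet=2 acc=0xB5A bytes_emitted=0
After char 2 ('Q'=16): chars_in_quartet=3 acc=0x2D690 bytes_emitted=0
After char 3 ('T'=19): chars_in_quartet=4 acc=0xB5A413 -> emit B5 A4 13, reset; bytes_emitted=3
After char 4 ('S'=18): chars_in_quartet=1 acc=0x12 bytes_emitted=3
After char 5 ('k'=36): chars_in_quartet=2 acc=0x4A4 bytes_emitted=3
After char 6 ('9'=61): chars_in_quartet=3 acc=0x1293D bytes_emitted=3
After char 7 ('c'=28): chars_in_quartet=4 acc=0x4A4F5C -> emit 4A 4F 5C, reset; bytes_emitted=6
After char 8 ('j'=35): chars_in_quartet=1 acc=0x23 bytes_emitted=6
After char 9 ('b'=27): chars_in_quartet=2 acc=0x8DB bytes_emitted=6
After char 10 ('3'=55): chars_in_quartet=3 acc=0x236F7 bytes_emitted=6
After char 11 ('k'=36): chars_in_quartet=4 acc=0x8DBDE4 -> emit 8D BD E4, reset; bytes_emitted=9

Answer: B5 A4 13 4A 4F 5C 8D BD E4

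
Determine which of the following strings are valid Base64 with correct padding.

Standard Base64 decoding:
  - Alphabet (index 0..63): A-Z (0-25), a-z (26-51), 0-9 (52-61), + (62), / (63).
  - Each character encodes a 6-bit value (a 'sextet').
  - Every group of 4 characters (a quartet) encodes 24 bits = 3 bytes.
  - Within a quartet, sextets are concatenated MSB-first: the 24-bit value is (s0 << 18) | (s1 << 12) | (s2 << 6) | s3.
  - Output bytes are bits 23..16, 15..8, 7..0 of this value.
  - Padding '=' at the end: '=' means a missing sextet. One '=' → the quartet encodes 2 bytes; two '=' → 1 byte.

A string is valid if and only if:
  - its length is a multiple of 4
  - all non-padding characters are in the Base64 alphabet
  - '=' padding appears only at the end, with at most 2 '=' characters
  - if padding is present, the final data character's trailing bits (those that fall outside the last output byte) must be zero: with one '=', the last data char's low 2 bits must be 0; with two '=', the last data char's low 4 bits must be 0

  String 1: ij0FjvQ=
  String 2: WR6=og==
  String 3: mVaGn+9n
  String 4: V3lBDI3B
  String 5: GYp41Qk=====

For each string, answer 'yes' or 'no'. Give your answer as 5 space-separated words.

String 1: 'ij0FjvQ=' → valid
String 2: 'WR6=og==' → invalid (bad char(s): ['=']; '=' in middle)
String 3: 'mVaGn+9n' → valid
String 4: 'V3lBDI3B' → valid
String 5: 'GYp41Qk=====' → invalid (5 pad chars (max 2))

Answer: yes no yes yes no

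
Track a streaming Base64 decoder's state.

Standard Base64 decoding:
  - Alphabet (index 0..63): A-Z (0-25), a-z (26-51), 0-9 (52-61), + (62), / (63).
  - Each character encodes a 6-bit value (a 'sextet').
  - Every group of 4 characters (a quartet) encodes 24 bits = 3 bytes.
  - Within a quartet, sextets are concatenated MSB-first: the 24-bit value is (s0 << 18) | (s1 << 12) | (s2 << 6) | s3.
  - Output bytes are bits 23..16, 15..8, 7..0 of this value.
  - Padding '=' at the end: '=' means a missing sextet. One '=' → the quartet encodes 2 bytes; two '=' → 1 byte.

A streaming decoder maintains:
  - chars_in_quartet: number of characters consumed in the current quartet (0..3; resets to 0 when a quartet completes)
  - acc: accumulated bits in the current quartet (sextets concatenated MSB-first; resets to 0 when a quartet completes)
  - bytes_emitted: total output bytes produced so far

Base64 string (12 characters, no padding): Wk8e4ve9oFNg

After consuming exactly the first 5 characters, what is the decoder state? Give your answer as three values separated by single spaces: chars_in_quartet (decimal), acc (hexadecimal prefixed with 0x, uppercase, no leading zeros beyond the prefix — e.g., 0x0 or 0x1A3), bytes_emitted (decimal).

After char 0 ('W'=22): chars_in_quartet=1 acc=0x16 bytes_emitted=0
After char 1 ('k'=36): chars_in_quartet=2 acc=0x5A4 bytes_emitted=0
After char 2 ('8'=60): chars_in_quartet=3 acc=0x1693C bytes_emitted=0
After char 3 ('e'=30): chars_in_quartet=4 acc=0x5A4F1E -> emit 5A 4F 1E, reset; bytes_emitted=3
After char 4 ('4'=56): chars_in_quartet=1 acc=0x38 bytes_emitted=3

Answer: 1 0x38 3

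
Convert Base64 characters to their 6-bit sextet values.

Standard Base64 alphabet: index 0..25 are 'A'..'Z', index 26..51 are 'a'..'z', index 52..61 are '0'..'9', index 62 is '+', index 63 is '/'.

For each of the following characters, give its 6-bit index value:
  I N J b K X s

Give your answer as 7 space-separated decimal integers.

Answer: 8 13 9 27 10 23 44

Derivation:
'I': A..Z range, ord('I') − ord('A') = 8
'N': A..Z range, ord('N') − ord('A') = 13
'J': A..Z range, ord('J') − ord('A') = 9
'b': a..z range, 26 + ord('b') − ord('a') = 27
'K': A..Z range, ord('K') − ord('A') = 10
'X': A..Z range, ord('X') − ord('A') = 23
's': a..z range, 26 + ord('s') − ord('a') = 44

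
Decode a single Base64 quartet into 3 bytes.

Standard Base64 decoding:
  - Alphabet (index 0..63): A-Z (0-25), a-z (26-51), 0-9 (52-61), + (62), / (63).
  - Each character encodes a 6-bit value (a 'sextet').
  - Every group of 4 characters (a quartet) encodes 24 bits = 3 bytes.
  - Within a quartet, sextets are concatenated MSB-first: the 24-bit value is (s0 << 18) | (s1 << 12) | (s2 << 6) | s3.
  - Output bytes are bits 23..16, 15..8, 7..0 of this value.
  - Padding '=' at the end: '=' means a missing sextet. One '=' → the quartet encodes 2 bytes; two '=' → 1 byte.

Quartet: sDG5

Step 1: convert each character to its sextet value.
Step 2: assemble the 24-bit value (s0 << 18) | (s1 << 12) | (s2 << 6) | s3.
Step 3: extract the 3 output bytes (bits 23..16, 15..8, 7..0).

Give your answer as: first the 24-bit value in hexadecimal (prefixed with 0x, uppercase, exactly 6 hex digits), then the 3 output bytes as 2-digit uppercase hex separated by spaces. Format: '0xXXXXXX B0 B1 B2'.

Answer: 0xB031B9 B0 31 B9

Derivation:
Sextets: s=44, D=3, G=6, 5=57
24-bit: (44<<18) | (3<<12) | (6<<6) | 57
      = 0xB00000 | 0x003000 | 0x000180 | 0x000039
      = 0xB031B9
Bytes: (v>>16)&0xFF=B0, (v>>8)&0xFF=31, v&0xFF=B9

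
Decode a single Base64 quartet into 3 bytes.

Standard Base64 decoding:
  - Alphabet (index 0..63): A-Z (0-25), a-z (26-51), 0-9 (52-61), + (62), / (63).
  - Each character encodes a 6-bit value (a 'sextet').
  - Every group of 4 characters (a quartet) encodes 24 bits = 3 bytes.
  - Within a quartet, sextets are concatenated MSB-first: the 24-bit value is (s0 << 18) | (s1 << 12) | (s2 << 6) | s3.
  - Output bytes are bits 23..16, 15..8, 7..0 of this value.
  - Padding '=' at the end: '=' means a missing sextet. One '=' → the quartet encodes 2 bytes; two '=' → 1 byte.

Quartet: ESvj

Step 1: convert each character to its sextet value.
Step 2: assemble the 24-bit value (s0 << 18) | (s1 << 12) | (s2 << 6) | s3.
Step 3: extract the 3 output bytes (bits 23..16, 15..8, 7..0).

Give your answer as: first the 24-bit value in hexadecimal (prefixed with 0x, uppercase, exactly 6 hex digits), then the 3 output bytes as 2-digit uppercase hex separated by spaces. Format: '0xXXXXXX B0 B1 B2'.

Answer: 0x112BE3 11 2B E3

Derivation:
Sextets: E=4, S=18, v=47, j=35
24-bit: (4<<18) | (18<<12) | (47<<6) | 35
      = 0x100000 | 0x012000 | 0x000BC0 | 0x000023
      = 0x112BE3
Bytes: (v>>16)&0xFF=11, (v>>8)&0xFF=2B, v&0xFF=E3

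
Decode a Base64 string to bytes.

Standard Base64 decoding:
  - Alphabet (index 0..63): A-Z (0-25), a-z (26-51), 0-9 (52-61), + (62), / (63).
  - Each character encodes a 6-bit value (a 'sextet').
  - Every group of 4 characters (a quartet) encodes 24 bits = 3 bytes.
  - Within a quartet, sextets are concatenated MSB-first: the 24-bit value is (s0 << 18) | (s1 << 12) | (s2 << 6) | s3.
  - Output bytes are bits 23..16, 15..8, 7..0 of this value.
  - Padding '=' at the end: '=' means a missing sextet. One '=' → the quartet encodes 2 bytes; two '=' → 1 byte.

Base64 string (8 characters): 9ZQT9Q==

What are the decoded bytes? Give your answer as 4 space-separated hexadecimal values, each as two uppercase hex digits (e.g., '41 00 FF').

After char 0 ('9'=61): chars_in_quartet=1 acc=0x3D bytes_emitted=0
After char 1 ('Z'=25): chars_in_quartet=2 acc=0xF59 bytes_emitted=0
After char 2 ('Q'=16): chars_in_quartet=3 acc=0x3D650 bytes_emitted=0
After char 3 ('T'=19): chars_in_quartet=4 acc=0xF59413 -> emit F5 94 13, reset; bytes_emitted=3
After char 4 ('9'=61): chars_in_quartet=1 acc=0x3D bytes_emitted=3
After char 5 ('Q'=16): chars_in_quartet=2 acc=0xF50 bytes_emitted=3
Padding '==': partial quartet acc=0xF50 -> emit F5; bytes_emitted=4

Answer: F5 94 13 F5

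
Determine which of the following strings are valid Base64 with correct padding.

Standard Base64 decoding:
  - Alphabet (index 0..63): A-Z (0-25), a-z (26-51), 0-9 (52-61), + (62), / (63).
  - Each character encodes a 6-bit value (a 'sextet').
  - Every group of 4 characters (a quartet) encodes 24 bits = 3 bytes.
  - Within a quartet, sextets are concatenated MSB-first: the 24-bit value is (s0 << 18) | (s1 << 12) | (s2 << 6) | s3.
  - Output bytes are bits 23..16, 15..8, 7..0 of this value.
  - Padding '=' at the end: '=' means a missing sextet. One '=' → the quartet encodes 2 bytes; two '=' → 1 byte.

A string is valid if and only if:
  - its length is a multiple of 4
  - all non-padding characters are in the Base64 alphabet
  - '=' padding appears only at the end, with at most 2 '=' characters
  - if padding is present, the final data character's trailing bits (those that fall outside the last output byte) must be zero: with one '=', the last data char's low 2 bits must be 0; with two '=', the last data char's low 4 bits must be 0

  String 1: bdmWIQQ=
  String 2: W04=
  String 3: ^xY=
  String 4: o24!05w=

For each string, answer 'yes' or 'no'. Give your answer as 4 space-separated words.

String 1: 'bdmWIQQ=' → valid
String 2: 'W04=' → valid
String 3: '^xY=' → invalid (bad char(s): ['^'])
String 4: 'o24!05w=' → invalid (bad char(s): ['!'])

Answer: yes yes no no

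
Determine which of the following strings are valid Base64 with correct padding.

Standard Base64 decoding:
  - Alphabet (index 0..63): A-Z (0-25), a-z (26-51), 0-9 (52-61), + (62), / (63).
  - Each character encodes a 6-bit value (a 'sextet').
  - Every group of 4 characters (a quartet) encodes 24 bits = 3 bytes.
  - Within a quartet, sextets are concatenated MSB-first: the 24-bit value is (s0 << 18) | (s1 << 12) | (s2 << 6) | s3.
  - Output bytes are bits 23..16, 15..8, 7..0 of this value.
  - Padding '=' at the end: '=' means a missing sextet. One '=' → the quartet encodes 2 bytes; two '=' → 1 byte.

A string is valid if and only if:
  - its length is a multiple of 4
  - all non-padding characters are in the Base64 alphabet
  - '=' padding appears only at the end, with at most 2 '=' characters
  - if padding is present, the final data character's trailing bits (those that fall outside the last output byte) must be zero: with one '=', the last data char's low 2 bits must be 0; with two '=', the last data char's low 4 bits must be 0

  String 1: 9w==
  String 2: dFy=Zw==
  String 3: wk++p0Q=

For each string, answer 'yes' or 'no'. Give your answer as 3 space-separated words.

String 1: '9w==' → valid
String 2: 'dFy=Zw==' → invalid (bad char(s): ['=']; '=' in middle)
String 3: 'wk++p0Q=' → valid

Answer: yes no yes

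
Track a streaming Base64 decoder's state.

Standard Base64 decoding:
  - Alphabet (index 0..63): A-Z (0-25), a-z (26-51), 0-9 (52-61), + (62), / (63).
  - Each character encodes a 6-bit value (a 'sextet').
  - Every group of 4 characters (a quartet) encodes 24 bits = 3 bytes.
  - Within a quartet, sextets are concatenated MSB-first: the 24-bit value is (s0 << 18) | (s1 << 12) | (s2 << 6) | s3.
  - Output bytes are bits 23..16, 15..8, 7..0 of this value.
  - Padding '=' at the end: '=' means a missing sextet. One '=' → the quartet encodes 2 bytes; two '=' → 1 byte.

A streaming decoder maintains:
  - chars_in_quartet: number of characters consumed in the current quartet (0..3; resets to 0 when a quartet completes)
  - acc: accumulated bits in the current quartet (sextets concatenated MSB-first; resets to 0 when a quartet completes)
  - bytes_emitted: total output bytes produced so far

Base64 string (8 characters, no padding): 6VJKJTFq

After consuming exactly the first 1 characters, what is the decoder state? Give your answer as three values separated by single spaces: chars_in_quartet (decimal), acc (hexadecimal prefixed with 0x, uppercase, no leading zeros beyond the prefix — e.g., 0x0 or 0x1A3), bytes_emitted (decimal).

Answer: 1 0x3A 0

Derivation:
After char 0 ('6'=58): chars_in_quartet=1 acc=0x3A bytes_emitted=0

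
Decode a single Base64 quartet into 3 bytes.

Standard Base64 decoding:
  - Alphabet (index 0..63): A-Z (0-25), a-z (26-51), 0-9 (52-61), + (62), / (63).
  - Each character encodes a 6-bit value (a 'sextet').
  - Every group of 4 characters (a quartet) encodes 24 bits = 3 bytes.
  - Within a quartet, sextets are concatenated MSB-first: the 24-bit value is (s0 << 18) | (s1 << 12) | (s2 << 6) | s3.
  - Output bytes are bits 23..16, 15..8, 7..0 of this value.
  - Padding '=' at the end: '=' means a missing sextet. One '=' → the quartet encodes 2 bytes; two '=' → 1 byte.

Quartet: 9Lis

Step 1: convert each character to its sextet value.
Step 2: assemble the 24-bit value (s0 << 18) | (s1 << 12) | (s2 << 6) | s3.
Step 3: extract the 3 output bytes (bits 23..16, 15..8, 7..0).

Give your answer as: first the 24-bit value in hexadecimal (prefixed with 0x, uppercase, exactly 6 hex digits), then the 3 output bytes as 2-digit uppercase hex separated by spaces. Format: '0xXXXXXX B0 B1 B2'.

Sextets: 9=61, L=11, i=34, s=44
24-bit: (61<<18) | (11<<12) | (34<<6) | 44
      = 0xF40000 | 0x00B000 | 0x000880 | 0x00002C
      = 0xF4B8AC
Bytes: (v>>16)&0xFF=F4, (v>>8)&0xFF=B8, v&0xFF=AC

Answer: 0xF4B8AC F4 B8 AC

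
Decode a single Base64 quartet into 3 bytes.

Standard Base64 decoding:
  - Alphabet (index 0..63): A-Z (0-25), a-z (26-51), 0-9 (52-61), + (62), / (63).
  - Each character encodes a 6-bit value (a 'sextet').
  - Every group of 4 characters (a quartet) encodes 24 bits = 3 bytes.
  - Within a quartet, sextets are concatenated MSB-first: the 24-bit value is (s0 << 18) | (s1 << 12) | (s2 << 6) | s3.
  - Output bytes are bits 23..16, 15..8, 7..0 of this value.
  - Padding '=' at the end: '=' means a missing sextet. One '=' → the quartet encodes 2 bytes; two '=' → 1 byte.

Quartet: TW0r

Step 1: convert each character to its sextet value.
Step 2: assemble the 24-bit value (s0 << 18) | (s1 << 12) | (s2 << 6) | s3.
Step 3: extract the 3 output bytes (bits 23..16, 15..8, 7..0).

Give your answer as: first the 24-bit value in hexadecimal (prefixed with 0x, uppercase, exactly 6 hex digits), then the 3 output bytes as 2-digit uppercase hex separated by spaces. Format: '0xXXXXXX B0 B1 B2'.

Sextets: T=19, W=22, 0=52, r=43
24-bit: (19<<18) | (22<<12) | (52<<6) | 43
      = 0x4C0000 | 0x016000 | 0x000D00 | 0x00002B
      = 0x4D6D2B
Bytes: (v>>16)&0xFF=4D, (v>>8)&0xFF=6D, v&0xFF=2B

Answer: 0x4D6D2B 4D 6D 2B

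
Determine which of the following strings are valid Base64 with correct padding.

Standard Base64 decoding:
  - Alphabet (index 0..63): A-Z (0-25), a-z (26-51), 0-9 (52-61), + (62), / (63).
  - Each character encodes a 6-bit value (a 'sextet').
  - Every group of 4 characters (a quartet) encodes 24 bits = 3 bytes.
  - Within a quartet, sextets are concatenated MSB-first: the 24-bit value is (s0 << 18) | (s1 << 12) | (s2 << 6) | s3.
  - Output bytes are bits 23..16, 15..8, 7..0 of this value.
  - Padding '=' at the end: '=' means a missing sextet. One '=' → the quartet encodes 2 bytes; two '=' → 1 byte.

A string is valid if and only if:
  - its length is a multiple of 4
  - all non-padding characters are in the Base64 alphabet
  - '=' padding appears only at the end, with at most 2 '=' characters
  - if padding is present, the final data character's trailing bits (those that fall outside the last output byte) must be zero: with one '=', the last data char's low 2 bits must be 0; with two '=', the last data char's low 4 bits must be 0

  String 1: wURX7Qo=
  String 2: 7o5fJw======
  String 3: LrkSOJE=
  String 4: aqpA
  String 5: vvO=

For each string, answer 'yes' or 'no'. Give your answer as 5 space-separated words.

String 1: 'wURX7Qo=' → valid
String 2: '7o5fJw======' → invalid (6 pad chars (max 2))
String 3: 'LrkSOJE=' → valid
String 4: 'aqpA' → valid
String 5: 'vvO=' → invalid (bad trailing bits)

Answer: yes no yes yes no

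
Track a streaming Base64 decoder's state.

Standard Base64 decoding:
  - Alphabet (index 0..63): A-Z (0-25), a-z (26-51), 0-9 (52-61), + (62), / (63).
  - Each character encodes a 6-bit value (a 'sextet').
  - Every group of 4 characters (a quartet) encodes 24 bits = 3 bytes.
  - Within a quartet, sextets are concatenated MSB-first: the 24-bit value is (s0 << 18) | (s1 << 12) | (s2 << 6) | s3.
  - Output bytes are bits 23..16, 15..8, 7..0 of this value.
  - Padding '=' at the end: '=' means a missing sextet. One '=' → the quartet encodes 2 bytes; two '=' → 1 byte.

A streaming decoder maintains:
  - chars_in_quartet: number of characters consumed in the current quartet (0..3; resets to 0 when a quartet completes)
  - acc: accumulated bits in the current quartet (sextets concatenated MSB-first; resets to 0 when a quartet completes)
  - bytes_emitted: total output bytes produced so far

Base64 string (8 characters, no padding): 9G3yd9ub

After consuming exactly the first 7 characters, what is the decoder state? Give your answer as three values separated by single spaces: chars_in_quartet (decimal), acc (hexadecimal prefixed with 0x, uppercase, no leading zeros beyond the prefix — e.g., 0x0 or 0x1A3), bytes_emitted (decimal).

Answer: 3 0x1DF6E 3

Derivation:
After char 0 ('9'=61): chars_in_quartet=1 acc=0x3D bytes_emitted=0
After char 1 ('G'=6): chars_in_quartet=2 acc=0xF46 bytes_emitted=0
After char 2 ('3'=55): chars_in_quartet=3 acc=0x3D1B7 bytes_emitted=0
After char 3 ('y'=50): chars_in_quartet=4 acc=0xF46DF2 -> emit F4 6D F2, reset; bytes_emitted=3
After char 4 ('d'=29): chars_in_quartet=1 acc=0x1D bytes_emitted=3
After char 5 ('9'=61): chars_in_quartet=2 acc=0x77D bytes_emitted=3
After char 6 ('u'=46): chars_in_quartet=3 acc=0x1DF6E bytes_emitted=3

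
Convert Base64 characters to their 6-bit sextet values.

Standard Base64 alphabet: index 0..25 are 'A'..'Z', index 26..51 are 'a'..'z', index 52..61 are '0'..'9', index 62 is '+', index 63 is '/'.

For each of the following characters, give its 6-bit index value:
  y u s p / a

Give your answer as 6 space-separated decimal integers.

Answer: 50 46 44 41 63 26

Derivation:
'y': a..z range, 26 + ord('y') − ord('a') = 50
'u': a..z range, 26 + ord('u') − ord('a') = 46
's': a..z range, 26 + ord('s') − ord('a') = 44
'p': a..z range, 26 + ord('p') − ord('a') = 41
'/': index 63
'a': a..z range, 26 + ord('a') − ord('a') = 26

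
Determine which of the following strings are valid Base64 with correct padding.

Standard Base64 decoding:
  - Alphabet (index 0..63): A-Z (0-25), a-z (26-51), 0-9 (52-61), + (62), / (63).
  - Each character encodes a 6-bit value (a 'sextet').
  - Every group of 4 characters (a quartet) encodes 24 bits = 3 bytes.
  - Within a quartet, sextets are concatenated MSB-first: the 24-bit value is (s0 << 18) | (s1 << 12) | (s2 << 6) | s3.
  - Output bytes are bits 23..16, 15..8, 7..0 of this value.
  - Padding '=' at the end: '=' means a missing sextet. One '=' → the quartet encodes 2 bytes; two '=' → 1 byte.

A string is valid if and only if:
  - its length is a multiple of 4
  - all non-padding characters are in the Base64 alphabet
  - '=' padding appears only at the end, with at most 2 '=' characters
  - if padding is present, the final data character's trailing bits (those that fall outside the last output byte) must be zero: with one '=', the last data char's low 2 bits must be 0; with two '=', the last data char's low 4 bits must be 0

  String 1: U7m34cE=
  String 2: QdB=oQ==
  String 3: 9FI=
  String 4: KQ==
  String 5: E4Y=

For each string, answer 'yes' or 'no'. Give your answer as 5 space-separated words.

Answer: yes no yes yes yes

Derivation:
String 1: 'U7m34cE=' → valid
String 2: 'QdB=oQ==' → invalid (bad char(s): ['=']; '=' in middle)
String 3: '9FI=' → valid
String 4: 'KQ==' → valid
String 5: 'E4Y=' → valid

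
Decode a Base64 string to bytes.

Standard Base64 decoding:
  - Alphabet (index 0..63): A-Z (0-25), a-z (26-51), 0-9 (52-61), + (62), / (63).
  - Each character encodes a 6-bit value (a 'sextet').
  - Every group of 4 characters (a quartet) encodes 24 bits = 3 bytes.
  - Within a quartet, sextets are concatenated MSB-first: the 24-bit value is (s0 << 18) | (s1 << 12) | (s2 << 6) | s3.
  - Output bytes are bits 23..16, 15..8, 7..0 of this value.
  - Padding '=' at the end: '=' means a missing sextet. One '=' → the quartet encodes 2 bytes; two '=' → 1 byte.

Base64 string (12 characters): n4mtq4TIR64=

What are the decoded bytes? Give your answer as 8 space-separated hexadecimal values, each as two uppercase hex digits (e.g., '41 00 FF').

After char 0 ('n'=39): chars_in_quartet=1 acc=0x27 bytes_emitted=0
After char 1 ('4'=56): chars_in_quartet=2 acc=0x9F8 bytes_emitted=0
After char 2 ('m'=38): chars_in_quartet=3 acc=0x27E26 bytes_emitted=0
After char 3 ('t'=45): chars_in_quartet=4 acc=0x9F89AD -> emit 9F 89 AD, reset; bytes_emitted=3
After char 4 ('q'=42): chars_in_quartet=1 acc=0x2A bytes_emitted=3
After char 5 ('4'=56): chars_in_quartet=2 acc=0xAB8 bytes_emitted=3
After char 6 ('T'=19): chars_in_quartet=3 acc=0x2AE13 bytes_emitted=3
After char 7 ('I'=8): chars_in_quartet=4 acc=0xAB84C8 -> emit AB 84 C8, reset; bytes_emitted=6
After char 8 ('R'=17): chars_in_quartet=1 acc=0x11 bytes_emitted=6
After char 9 ('6'=58): chars_in_quartet=2 acc=0x47A bytes_emitted=6
After char 10 ('4'=56): chars_in_quartet=3 acc=0x11EB8 bytes_emitted=6
Padding '=': partial quartet acc=0x11EB8 -> emit 47 AE; bytes_emitted=8

Answer: 9F 89 AD AB 84 C8 47 AE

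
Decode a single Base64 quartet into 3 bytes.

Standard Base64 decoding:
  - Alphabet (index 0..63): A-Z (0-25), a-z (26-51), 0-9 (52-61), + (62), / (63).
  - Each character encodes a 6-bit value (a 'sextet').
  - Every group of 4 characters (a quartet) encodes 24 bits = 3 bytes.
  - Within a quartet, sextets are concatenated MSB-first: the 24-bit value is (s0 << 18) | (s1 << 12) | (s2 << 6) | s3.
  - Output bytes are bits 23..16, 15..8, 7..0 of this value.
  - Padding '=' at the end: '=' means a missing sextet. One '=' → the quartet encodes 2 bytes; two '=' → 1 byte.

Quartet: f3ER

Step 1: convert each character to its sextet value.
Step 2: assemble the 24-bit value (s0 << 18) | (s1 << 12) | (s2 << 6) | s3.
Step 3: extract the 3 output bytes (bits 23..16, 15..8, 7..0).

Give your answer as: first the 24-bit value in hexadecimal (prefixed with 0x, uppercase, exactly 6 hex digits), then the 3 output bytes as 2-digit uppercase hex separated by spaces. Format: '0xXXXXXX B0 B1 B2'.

Sextets: f=31, 3=55, E=4, R=17
24-bit: (31<<18) | (55<<12) | (4<<6) | 17
      = 0x7C0000 | 0x037000 | 0x000100 | 0x000011
      = 0x7F7111
Bytes: (v>>16)&0xFF=7F, (v>>8)&0xFF=71, v&0xFF=11

Answer: 0x7F7111 7F 71 11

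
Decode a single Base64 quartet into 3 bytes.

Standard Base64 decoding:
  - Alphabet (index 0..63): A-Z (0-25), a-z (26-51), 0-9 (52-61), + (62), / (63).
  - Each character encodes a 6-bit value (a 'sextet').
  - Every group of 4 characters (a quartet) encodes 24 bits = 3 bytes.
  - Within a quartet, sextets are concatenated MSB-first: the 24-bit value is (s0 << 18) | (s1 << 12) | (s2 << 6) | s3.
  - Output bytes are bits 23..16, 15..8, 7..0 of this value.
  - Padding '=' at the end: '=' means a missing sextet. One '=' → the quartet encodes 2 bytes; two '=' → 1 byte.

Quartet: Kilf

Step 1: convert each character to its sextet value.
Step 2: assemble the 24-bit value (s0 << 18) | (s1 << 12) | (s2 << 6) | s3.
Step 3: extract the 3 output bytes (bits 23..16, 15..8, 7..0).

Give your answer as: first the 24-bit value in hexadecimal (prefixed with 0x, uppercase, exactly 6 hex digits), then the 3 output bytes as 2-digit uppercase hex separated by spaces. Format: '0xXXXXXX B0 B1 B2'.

Sextets: K=10, i=34, l=37, f=31
24-bit: (10<<18) | (34<<12) | (37<<6) | 31
      = 0x280000 | 0x022000 | 0x000940 | 0x00001F
      = 0x2A295F
Bytes: (v>>16)&0xFF=2A, (v>>8)&0xFF=29, v&0xFF=5F

Answer: 0x2A295F 2A 29 5F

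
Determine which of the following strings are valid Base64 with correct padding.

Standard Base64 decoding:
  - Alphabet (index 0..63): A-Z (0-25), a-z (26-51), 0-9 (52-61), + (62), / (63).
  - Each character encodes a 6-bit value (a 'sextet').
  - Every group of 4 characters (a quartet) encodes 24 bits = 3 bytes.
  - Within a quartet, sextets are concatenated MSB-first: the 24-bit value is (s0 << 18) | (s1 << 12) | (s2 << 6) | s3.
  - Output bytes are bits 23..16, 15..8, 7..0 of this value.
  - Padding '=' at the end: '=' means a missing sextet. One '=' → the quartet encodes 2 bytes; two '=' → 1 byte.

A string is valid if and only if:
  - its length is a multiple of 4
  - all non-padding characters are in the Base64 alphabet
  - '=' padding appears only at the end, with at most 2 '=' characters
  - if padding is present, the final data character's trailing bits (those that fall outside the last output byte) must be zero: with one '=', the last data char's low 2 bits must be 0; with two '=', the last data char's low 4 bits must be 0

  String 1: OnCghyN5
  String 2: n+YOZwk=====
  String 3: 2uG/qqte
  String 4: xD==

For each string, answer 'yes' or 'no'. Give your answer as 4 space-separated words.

String 1: 'OnCghyN5' → valid
String 2: 'n+YOZwk=====' → invalid (5 pad chars (max 2))
String 3: '2uG/qqte' → valid
String 4: 'xD==' → invalid (bad trailing bits)

Answer: yes no yes no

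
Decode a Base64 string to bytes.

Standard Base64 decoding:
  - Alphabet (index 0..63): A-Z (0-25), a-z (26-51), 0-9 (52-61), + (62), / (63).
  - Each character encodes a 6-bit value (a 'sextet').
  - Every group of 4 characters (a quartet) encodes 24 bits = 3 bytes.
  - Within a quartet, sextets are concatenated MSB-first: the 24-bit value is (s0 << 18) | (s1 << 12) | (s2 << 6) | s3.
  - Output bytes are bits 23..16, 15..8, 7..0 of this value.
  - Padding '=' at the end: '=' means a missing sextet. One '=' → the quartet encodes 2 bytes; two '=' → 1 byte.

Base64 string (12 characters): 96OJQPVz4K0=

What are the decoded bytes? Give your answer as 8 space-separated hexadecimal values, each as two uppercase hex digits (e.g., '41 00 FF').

After char 0 ('9'=61): chars_in_quartet=1 acc=0x3D bytes_emitted=0
After char 1 ('6'=58): chars_in_quartet=2 acc=0xF7A bytes_emitted=0
After char 2 ('O'=14): chars_in_quartet=3 acc=0x3DE8E bytes_emitted=0
After char 3 ('J'=9): chars_in_quartet=4 acc=0xF7A389 -> emit F7 A3 89, reset; bytes_emitted=3
After char 4 ('Q'=16): chars_in_quartet=1 acc=0x10 bytes_emitted=3
After char 5 ('P'=15): chars_in_quartet=2 acc=0x40F bytes_emitted=3
After char 6 ('V'=21): chars_in_quartet=3 acc=0x103D5 bytes_emitted=3
After char 7 ('z'=51): chars_in_quartet=4 acc=0x40F573 -> emit 40 F5 73, reset; bytes_emitted=6
After char 8 ('4'=56): chars_in_quartet=1 acc=0x38 bytes_emitted=6
After char 9 ('K'=10): chars_in_quartet=2 acc=0xE0A bytes_emitted=6
After char 10 ('0'=52): chars_in_quartet=3 acc=0x382B4 bytes_emitted=6
Padding '=': partial quartet acc=0x382B4 -> emit E0 AD; bytes_emitted=8

Answer: F7 A3 89 40 F5 73 E0 AD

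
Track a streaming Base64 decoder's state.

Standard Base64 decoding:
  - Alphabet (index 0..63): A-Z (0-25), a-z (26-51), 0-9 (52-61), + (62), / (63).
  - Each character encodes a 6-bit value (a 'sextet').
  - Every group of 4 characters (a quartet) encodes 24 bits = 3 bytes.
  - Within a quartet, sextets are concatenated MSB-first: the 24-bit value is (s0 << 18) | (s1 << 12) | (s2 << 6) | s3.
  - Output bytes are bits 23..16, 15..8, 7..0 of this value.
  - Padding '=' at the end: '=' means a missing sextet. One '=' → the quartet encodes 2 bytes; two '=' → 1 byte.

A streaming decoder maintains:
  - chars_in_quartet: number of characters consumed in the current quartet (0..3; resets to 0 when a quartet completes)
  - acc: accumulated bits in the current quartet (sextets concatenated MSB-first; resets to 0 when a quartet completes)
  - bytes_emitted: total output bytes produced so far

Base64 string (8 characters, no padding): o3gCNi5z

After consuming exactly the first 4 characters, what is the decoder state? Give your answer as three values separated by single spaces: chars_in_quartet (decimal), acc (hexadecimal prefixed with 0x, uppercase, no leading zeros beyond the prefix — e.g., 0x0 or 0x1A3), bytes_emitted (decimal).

Answer: 0 0x0 3

Derivation:
After char 0 ('o'=40): chars_in_quartet=1 acc=0x28 bytes_emitted=0
After char 1 ('3'=55): chars_in_quartet=2 acc=0xA37 bytes_emitted=0
After char 2 ('g'=32): chars_in_quartet=3 acc=0x28DE0 bytes_emitted=0
After char 3 ('C'=2): chars_in_quartet=4 acc=0xA37802 -> emit A3 78 02, reset; bytes_emitted=3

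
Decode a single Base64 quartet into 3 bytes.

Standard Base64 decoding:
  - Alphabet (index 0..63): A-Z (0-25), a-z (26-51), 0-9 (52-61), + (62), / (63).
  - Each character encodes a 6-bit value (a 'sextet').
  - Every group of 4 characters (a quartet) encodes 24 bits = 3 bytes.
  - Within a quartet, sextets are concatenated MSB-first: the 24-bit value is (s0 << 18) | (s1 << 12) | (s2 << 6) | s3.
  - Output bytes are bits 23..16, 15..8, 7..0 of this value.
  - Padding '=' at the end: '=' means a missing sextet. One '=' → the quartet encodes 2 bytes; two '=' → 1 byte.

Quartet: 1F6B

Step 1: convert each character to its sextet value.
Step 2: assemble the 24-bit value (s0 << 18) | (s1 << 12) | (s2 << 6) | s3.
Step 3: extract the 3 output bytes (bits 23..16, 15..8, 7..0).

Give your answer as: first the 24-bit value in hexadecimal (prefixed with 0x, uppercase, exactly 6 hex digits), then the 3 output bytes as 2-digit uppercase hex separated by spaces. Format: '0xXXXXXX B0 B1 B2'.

Sextets: 1=53, F=5, 6=58, B=1
24-bit: (53<<18) | (5<<12) | (58<<6) | 1
      = 0xD40000 | 0x005000 | 0x000E80 | 0x000001
      = 0xD45E81
Bytes: (v>>16)&0xFF=D4, (v>>8)&0xFF=5E, v&0xFF=81

Answer: 0xD45E81 D4 5E 81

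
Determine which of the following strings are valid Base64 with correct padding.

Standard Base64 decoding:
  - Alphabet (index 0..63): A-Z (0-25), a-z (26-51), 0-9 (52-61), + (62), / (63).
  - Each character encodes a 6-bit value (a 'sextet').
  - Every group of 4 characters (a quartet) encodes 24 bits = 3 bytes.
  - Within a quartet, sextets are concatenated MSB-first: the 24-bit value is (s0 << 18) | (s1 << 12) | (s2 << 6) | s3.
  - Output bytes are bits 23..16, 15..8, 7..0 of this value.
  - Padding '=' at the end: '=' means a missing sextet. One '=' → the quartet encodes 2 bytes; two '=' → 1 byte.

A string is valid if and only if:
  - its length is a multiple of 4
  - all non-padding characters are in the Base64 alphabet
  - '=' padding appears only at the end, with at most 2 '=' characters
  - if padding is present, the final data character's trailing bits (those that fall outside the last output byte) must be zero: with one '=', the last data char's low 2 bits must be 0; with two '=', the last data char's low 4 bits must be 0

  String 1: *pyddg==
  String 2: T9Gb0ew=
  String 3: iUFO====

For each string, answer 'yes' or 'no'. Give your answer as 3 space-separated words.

String 1: '*pyddg==' → invalid (bad char(s): ['*'])
String 2: 'T9Gb0ew=' → valid
String 3: 'iUFO====' → invalid (4 pad chars (max 2))

Answer: no yes no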